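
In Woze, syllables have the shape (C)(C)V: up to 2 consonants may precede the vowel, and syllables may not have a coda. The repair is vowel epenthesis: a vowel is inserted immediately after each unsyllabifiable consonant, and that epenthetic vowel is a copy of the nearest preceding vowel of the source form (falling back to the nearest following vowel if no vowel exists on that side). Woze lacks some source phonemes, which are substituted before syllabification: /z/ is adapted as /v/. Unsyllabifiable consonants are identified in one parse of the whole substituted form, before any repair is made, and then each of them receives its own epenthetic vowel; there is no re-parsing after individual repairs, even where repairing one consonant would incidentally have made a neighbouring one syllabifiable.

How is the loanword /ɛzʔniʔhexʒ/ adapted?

Substitution: /z/ → /v/, giving /ɛvʔniʔhexʒ/.
The consonants /v/, /x/, /ʒ/ cannot be parsed into a legal (C)(C)V syllable (no codas are permitted; onsets may contain at most 2 consonants).
Epenthesis after each stranded consonant: /v/ → /vɛ/, /x/ → /xe/, /ʒ/ → /ʒe/.

ɛvɛʔniʔhexeʒe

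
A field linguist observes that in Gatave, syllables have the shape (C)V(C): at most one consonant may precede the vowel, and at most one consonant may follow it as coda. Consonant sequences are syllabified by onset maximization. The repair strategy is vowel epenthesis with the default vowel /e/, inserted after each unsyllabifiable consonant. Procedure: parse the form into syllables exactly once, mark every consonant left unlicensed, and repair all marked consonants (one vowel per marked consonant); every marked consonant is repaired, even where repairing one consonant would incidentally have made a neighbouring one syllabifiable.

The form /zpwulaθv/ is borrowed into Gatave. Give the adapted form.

Syllabifying with onset maximization leaves /z/, /p/, /v/ stranded (at most one coda consonant is licensed; onsets are limited to one consonant).
Epenthesis after each stranded consonant: /z/ → /ze/, /p/ → /pe/, /v/ → /ve/.

zepewulaθve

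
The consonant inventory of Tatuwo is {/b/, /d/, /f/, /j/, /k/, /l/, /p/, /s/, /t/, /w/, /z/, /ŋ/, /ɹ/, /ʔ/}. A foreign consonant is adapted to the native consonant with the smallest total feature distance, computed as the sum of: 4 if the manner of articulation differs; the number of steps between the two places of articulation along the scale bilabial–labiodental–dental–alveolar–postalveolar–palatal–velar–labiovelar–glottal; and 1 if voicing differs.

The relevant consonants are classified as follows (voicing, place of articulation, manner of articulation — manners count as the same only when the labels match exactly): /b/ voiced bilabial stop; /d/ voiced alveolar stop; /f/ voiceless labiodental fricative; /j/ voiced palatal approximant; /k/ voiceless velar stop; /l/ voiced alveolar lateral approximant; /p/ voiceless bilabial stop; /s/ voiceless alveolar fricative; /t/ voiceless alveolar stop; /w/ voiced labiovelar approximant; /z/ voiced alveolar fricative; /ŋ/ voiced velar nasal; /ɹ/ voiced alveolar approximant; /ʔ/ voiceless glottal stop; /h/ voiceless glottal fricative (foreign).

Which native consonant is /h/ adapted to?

/ʔ/ is closest: manner differs (fricative→stop, +4), place distance 0 (glottal→glottal), same voicing; total 4. Next closest is /s/ at distance 5.

ʔ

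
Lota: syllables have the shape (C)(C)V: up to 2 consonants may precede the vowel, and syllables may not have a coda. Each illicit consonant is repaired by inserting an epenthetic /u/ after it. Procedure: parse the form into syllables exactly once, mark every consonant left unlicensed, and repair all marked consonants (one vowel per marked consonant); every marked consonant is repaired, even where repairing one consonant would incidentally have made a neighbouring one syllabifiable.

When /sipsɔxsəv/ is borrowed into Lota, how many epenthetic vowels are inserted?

1

The unsyllabifiable consonants are /v/; each receives one epenthetic vowel.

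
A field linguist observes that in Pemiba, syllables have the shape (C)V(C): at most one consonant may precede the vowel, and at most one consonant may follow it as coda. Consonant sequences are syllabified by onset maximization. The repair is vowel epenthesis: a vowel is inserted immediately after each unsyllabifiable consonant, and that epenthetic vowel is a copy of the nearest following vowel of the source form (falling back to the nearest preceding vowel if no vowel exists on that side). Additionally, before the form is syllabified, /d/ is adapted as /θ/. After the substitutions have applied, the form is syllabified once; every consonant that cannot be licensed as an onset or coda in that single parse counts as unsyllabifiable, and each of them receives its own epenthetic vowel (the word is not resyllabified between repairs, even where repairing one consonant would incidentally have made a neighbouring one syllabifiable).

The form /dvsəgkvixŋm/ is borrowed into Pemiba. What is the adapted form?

θəvəsəgkivixŋimi

Substitution: /d/ → /θ/, giving /θvsəgkvixŋm/.
Syllabifying with onset maximization leaves /θ/, /v/, /k/, /ŋ/, /m/ stranded (at most one coda consonant is licensed; onsets are limited to one consonant).
Epenthesis after each stranded consonant: /θ/ → /θə/, /v/ → /və/, /k/ → /ki/, /ŋ/ → /ŋi/, /m/ → /mi/.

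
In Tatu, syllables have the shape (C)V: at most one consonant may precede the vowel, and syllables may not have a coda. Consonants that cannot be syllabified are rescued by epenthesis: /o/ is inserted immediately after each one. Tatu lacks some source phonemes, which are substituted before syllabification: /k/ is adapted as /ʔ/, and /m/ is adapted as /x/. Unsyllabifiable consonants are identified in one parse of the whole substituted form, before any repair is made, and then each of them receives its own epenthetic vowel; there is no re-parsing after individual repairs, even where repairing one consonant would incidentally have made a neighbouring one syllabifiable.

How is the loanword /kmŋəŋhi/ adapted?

ʔoxoŋəŋohi

Substitution: /k/ → /ʔ/, /m/ → /x/, giving /ʔxŋəŋhi/.
Under (C)V, the unsyllabifiable consonants are /ʔ/, /x/, /ŋ/ (no codas are permitted; onsets are limited to one consonant).
Each unlicensed consonant becomes the onset of a new syllable: /ʔ/ → /ʔo/, /x/ → /xo/, /ŋ/ → /ŋo/.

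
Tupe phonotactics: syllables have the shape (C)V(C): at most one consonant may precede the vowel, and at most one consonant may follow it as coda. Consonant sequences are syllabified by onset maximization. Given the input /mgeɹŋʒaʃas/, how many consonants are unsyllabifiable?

2

Syllabifying with onset maximization leaves /m/, /ŋ/ stranded (at most one coda consonant is licensed; onsets are limited to one consonant).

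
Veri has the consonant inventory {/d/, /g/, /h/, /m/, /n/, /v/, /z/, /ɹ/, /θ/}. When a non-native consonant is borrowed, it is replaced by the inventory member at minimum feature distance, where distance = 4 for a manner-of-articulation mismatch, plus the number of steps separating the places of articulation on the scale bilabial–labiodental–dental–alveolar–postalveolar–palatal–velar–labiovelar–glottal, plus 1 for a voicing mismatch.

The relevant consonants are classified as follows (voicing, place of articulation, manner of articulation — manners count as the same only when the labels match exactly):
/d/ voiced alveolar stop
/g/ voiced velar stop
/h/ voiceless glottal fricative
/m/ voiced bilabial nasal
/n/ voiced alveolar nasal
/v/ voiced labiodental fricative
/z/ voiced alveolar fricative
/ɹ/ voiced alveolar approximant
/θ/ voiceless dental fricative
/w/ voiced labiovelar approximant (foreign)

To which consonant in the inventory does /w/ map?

/ɹ/ is closest: same manner (approximant), place distance 4 (labiovelar→alveolar), same voicing; total 4. Next closest is /g/ at distance 5.

ɹ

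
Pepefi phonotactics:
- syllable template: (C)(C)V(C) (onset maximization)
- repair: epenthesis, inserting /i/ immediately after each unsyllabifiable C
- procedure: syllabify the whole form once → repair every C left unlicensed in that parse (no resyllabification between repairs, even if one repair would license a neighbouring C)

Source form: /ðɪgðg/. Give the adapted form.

Syllabifying with onset maximization leaves /ð/, /g/ stranded (at most one coda consonant is licensed; onsets may contain at most 2 consonants).
Each unlicensed consonant becomes the onset of a new syllable: /ð/ → /ði/, /g/ → /gi/.

ðɪgðigi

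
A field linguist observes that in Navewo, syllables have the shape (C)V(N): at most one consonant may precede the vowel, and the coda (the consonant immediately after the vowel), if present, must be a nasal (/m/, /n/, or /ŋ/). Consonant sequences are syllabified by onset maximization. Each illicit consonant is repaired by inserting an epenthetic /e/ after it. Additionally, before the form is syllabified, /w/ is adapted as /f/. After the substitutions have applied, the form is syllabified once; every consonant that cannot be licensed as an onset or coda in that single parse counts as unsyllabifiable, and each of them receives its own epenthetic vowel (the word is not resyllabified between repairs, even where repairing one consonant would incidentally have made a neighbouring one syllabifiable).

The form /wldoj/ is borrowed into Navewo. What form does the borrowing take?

feledoje

Substitution: /w/ → /f/, giving /fldoj/.
The consonants /f/, /l/, /j/ cannot be parsed into a legal (C)V(N) syllable (only a nasal (/m/, /n/, or /ŋ/) is licensed in coda position; onsets are limited to one consonant).
Inserting the epenthetic vowel yields /f/ → /fe/, /l/ → /le/, /j/ → /je/.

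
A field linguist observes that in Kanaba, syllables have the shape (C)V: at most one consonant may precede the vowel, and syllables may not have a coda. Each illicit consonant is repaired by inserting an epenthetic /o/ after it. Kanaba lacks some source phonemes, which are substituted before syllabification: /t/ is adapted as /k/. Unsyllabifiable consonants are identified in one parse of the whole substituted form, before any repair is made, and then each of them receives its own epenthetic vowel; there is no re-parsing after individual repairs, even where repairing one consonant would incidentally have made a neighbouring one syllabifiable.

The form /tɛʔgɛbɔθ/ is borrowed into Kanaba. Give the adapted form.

kɛʔogɛbɔθo

Substitution: /t/ → /k/, giving /kɛʔgɛbɔθ/.
Syllabifying with onset maximization leaves /ʔ/, /θ/ stranded (no codas are permitted; onsets are limited to one consonant).
Each unlicensed consonant becomes the onset of a new syllable: /ʔ/ → /ʔo/, /θ/ → /θo/.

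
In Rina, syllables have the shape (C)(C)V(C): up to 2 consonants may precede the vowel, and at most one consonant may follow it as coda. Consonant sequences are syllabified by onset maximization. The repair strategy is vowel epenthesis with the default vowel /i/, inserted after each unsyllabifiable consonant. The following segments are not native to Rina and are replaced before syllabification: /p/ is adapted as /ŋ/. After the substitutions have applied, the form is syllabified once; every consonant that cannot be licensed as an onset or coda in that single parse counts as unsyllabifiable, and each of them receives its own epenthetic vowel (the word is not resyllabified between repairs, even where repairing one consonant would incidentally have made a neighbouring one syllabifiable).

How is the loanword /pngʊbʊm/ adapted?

Substitution: /p/ → /ŋ/, giving /ŋngʊbʊm/.
The consonants /ŋ/ cannot be parsed into a legal (C)(C)V(C) syllable (at most one coda consonant is licensed; onsets may contain at most 2 consonants).
Inserting the epenthetic vowel yields /ŋ/ → /ŋi/.

ŋingʊbʊm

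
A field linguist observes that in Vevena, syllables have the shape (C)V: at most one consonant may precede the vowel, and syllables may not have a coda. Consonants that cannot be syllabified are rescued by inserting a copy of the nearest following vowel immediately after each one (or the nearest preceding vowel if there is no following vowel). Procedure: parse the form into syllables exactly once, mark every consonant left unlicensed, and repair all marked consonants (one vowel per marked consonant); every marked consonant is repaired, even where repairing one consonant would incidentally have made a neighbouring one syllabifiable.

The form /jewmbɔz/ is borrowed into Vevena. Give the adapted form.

Syllabifying with onset maximization leaves /w/, /m/, /z/ stranded (no codas are permitted; onsets are limited to one consonant).
Each unlicensed consonant becomes the onset of a new syllable: /w/ → /wɔ/, /m/ → /mɔ/, /z/ → /zɔ/.

jewɔmɔbɔzɔ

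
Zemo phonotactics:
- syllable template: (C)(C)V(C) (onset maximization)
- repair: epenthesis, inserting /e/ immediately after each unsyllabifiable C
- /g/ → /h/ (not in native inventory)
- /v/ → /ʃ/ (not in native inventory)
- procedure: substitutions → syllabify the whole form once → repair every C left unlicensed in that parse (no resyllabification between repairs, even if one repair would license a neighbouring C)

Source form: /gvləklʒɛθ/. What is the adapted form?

Substitution: /g/ → /h/, /v/ → /ʃ/, giving /hʃləklʒɛθ/.
Under (C)(C)V(C), the unsyllabifiable consonants are /h/ (at most one coda consonant is licensed; onsets may contain at most 2 consonants).
Inserting the epenthetic vowel yields /h/ → /he/.

heʃləklʒɛθ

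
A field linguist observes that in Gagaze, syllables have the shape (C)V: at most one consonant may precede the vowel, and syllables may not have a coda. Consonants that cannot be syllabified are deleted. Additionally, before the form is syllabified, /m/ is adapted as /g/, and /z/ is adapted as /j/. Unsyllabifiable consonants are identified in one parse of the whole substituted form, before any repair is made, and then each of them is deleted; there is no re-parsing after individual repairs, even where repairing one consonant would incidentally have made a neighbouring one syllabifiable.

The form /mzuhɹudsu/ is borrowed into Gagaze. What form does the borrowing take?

Substitution: /m/ → /g/, /z/ → /j/, giving /gjuhɹudsu/.
Under (C)V, the unsyllabifiable consonants are /g/, /h/, /d/ (no codas are permitted; onsets are limited to one consonant).
Deletion applies to /g/, /h/, /d/.

juɹusu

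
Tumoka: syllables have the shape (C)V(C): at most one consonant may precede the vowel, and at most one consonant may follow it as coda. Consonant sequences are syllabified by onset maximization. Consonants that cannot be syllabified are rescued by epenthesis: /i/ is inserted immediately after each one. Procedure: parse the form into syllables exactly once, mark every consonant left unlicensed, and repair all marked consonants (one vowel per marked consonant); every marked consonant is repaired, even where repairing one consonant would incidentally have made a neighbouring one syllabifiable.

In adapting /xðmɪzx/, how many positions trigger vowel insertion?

3

The unsyllabifiable consonants are /x/, /ð/, /x/; each receives one epenthetic vowel.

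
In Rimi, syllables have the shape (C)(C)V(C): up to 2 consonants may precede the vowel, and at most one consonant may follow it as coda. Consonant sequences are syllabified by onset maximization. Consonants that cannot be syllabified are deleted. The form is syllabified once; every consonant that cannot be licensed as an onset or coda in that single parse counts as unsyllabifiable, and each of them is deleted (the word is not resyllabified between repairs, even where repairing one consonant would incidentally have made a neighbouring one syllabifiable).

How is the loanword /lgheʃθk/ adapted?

gheʃ

Syllabifying with onset maximization leaves /l/, /θ/, /k/ stranded (at most one coda consonant is licensed; onsets may contain at most 2 consonants).
Deleting the stranded consonants removes /l/, /θ/, /k/.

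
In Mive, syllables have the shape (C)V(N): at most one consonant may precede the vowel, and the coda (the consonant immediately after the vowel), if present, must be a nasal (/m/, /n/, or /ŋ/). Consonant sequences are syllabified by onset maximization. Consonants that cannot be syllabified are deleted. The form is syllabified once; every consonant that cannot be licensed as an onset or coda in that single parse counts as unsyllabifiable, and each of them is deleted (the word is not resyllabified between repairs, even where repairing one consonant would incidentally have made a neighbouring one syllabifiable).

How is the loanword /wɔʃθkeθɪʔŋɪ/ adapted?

Under (C)V(N), the unsyllabifiable consonants are /ʃ/, /θ/, /ʔ/ (only a nasal (/m/, /n/, or /ŋ/) is licensed in coda position; onsets are limited to one consonant).
Each unlicensed consonant is deleted: /ʃ/, /θ/, /ʔ/.

wɔkeθɪŋɪ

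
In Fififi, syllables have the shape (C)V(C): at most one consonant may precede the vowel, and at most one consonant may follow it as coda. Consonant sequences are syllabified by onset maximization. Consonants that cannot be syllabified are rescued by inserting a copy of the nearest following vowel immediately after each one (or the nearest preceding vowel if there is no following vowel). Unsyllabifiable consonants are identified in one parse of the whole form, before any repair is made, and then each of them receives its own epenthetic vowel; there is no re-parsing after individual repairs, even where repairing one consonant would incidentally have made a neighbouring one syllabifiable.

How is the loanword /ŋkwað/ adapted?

Under (C)V(C), the unsyllabifiable consonants are /ŋ/, /k/ (at most one coda consonant is licensed; onsets are limited to one consonant).
Epenthesis after each stranded consonant: /ŋ/ → /ŋa/, /k/ → /ka/.

ŋakawað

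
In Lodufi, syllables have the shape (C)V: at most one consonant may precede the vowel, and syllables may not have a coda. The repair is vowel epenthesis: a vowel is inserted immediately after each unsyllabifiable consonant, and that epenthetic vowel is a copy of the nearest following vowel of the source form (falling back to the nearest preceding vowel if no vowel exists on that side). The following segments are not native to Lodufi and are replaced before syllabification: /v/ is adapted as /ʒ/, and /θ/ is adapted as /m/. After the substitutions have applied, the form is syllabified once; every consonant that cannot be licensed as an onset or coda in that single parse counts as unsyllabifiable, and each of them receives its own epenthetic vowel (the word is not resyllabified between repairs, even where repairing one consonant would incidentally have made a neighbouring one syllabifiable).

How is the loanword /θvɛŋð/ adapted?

Substitution: /θ/ → /m/, /v/ → /ʒ/, giving /mʒɛŋð/.
Syllabifying with onset maximization leaves /m/, /ŋ/, /ð/ stranded (no codas are permitted; onsets are limited to one consonant).
Epenthesis after each stranded consonant: /m/ → /mɛ/, /ŋ/ → /ŋɛ/, /ð/ → /ðɛ/.

mɛʒɛŋɛðɛ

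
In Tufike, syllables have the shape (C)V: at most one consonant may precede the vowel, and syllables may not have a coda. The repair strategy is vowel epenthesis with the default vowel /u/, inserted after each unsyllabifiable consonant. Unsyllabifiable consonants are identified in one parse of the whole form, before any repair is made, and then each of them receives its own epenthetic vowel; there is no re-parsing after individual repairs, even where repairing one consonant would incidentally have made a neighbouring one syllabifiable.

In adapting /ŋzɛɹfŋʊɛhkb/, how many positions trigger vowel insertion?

6

The unsyllabifiable consonants are /ŋ/, /ɹ/, /f/, /h/, /k/, /b/; each receives one epenthetic vowel.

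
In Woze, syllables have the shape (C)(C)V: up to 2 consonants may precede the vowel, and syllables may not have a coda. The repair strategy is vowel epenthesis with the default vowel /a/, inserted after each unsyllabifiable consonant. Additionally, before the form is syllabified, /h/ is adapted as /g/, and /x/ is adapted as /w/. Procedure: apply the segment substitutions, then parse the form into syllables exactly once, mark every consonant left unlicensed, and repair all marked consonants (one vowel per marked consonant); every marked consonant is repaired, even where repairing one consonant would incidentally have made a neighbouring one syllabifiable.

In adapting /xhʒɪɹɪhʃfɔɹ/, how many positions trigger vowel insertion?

3

After substitution the input is /wgʒɪɹɪgʃfɔɹ/.
The unsyllabifiable consonants are /w/, /g/, /ɹ/; each receives one epenthetic vowel.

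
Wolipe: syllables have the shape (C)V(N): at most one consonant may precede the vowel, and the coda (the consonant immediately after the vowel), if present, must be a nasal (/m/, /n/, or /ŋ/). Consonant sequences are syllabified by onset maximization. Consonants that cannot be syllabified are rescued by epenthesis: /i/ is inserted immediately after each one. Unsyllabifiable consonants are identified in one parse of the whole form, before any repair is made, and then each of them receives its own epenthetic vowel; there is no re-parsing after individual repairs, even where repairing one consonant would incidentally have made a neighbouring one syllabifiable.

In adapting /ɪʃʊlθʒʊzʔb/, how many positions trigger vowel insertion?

5

The unsyllabifiable consonants are /l/, /θ/, /z/, /ʔ/, /b/; each receives one epenthetic vowel.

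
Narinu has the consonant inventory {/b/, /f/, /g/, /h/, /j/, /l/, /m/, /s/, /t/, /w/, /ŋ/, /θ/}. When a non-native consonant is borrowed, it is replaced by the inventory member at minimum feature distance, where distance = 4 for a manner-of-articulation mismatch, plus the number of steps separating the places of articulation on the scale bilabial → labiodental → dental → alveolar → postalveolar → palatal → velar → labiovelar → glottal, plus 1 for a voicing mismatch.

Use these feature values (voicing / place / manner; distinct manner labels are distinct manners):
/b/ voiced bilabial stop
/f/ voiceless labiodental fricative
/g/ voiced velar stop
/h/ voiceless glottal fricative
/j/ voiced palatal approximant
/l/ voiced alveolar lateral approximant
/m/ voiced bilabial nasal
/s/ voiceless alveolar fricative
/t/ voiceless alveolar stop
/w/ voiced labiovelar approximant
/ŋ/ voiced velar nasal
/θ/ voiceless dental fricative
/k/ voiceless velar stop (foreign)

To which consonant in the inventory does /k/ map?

g

/g/ is closest: same manner (stop), place distance 0 (velar→velar), voicing differs (+1); total 1. Next closest is /t/ at distance 3.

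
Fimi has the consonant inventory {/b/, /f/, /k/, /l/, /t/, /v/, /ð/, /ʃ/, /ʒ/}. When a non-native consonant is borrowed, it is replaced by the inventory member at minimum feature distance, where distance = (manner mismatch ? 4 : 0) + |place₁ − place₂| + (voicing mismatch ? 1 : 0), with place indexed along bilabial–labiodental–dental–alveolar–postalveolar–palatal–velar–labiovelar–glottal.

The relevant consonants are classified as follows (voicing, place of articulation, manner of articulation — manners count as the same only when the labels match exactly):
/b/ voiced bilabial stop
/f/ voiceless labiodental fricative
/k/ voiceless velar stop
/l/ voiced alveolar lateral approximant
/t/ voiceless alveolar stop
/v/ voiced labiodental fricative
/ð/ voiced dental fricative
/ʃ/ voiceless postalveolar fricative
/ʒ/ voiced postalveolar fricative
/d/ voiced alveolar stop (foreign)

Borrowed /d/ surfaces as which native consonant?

/t/ is closest: same manner (stop), place distance 0 (alveolar→alveolar), voicing differs (+1); total 1. Next closest is /b/ at distance 3.

t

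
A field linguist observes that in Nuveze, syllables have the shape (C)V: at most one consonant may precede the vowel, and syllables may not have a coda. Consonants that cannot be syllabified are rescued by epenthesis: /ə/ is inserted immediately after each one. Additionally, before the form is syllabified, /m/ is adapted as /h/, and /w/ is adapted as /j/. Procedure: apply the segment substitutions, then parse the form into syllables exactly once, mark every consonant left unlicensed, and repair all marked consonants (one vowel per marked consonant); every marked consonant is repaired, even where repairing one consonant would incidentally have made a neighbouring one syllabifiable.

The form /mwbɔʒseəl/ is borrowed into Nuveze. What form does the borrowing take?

Substitution: /m/ → /h/, /w/ → /j/, giving /hjbɔʒseəl/.
The consonants /h/, /j/, /ʒ/, /l/ cannot be parsed into a legal (C)V syllable (no codas are permitted; onsets are limited to one consonant).
Epenthesis after each stranded consonant: /h/ → /hə/, /j/ → /jə/, /ʒ/ → /ʒə/, /l/ → /lə/.

həjəbɔʒəseələ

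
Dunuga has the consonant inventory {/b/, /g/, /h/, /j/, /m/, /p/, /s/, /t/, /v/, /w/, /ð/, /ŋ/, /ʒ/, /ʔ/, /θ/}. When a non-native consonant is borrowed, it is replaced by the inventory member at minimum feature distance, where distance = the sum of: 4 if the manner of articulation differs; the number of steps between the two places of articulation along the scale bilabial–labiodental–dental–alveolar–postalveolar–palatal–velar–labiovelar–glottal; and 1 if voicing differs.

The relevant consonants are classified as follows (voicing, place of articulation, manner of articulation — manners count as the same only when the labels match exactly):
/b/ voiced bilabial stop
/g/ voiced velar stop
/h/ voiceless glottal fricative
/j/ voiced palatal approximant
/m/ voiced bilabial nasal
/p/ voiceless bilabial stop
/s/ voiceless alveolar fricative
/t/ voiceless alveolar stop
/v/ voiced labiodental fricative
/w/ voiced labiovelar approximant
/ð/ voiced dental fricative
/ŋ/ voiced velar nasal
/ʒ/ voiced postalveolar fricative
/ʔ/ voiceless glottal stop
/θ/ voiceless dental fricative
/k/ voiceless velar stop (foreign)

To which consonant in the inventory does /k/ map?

g

/g/ is closest: same manner (stop), place distance 0 (velar→velar), voicing differs (+1); total 1. Next closest is /ʔ/ at distance 2.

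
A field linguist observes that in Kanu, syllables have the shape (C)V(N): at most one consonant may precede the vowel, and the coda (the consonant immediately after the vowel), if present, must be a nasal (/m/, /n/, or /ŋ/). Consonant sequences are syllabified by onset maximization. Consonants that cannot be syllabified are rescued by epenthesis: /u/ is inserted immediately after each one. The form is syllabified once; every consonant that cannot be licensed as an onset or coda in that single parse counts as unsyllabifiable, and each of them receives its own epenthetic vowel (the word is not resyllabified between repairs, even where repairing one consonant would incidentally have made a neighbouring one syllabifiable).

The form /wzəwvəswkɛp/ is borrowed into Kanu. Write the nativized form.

wuzəwuvəsuwukɛpu

Syllabifying with onset maximization leaves /w/, /w/, /s/, /w/, /p/ stranded (only a nasal (/m/, /n/, or /ŋ/) is licensed in coda position; onsets are limited to one consonant).
Epenthesis after each stranded consonant: /w/ → /wu/, /w/ → /wu/, /s/ → /su/, /w/ → /wu/, /p/ → /pu/.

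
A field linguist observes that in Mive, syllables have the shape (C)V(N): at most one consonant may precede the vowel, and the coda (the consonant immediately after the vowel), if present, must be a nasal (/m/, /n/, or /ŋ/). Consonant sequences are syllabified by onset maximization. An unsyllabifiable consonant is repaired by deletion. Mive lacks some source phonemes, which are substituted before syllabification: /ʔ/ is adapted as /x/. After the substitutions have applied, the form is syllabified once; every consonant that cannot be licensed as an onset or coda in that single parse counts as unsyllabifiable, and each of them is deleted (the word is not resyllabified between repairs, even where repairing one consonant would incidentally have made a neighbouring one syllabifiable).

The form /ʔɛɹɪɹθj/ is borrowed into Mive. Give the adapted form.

Substitution: /ʔ/ → /x/, giving /xɛɹɪɹθj/.
The consonants /ɹ/, /θ/, /j/ cannot be parsed into a legal (C)V(N) syllable (only a nasal (/m/, /n/, or /ŋ/) is licensed in coda position; onsets are limited to one consonant).
Each unlicensed consonant is deleted: /ɹ/, /θ/, /j/.

xɛɹɪ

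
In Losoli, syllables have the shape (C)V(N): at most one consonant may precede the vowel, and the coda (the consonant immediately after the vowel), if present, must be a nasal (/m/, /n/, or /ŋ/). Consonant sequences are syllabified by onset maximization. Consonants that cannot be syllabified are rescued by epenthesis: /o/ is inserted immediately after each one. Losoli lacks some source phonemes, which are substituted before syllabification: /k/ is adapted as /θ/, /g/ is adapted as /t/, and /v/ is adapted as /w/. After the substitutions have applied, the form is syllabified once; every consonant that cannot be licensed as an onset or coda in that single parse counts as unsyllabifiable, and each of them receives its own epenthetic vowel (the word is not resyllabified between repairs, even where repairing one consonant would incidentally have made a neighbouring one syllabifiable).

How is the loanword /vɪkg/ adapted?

wɪθoto

Substitution: /v/ → /w/, /k/ → /θ/, /g/ → /t/, giving /wɪθt/.
Syllabifying with onset maximization leaves /θ/, /t/ stranded (only a nasal (/m/, /n/, or /ŋ/) is licensed in coda position; onsets are limited to one consonant).
Inserting the epenthetic vowel yields /θ/ → /θo/, /t/ → /to/.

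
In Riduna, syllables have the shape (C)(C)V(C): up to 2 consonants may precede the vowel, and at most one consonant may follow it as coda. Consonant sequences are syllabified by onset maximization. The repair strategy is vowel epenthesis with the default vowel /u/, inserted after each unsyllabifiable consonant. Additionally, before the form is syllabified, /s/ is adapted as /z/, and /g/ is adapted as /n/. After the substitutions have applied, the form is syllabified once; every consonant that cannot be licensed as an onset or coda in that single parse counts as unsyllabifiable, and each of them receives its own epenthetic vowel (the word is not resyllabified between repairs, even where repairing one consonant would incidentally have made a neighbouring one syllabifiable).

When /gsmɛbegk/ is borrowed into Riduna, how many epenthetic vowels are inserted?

After substitution the input is /nzmɛbenk/.
The unsyllabifiable consonants are /n/, /k/; each receives one epenthetic vowel.

2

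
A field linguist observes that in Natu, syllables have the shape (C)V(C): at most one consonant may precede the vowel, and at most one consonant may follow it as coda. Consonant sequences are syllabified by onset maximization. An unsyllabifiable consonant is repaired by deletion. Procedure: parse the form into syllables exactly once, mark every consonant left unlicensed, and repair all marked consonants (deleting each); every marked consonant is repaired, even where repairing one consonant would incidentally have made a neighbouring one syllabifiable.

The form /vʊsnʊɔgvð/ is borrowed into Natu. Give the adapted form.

vʊsnʊɔg

Syllabifying with onset maximization leaves /v/, /ð/ stranded (at most one coda consonant is licensed; onsets are limited to one consonant).
Deletion applies to /v/, /ð/.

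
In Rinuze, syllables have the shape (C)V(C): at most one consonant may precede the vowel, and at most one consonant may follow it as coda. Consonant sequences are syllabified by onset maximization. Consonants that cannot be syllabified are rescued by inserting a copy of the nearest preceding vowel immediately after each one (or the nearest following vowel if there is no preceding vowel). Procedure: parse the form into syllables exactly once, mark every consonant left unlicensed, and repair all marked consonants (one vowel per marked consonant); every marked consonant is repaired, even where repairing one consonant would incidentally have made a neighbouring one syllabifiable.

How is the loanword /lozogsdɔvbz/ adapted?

Under (C)V(C), the unsyllabifiable consonants are /s/, /b/, /z/ (at most one coda consonant is licensed; onsets are limited to one consonant).
Each unlicensed consonant becomes the onset of a new syllable: /s/ → /so/, /b/ → /bɔ/, /z/ → /zɔ/.

lozogsodɔvbɔzɔ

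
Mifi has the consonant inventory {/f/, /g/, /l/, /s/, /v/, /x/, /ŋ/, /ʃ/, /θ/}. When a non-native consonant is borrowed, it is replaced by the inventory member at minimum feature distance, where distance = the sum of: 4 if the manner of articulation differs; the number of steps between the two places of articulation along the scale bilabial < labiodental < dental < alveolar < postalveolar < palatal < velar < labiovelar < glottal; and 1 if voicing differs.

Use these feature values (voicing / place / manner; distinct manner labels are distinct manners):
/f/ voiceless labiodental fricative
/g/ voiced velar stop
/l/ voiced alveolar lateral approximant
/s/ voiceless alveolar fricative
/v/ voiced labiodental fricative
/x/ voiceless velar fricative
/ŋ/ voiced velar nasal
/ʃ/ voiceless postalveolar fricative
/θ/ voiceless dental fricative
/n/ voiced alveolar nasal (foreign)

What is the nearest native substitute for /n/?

/ŋ/ is closest: same manner (nasal), place distance 3 (alveolar→velar), same voicing; total 3. Next closest is /l/ at distance 4.

ŋ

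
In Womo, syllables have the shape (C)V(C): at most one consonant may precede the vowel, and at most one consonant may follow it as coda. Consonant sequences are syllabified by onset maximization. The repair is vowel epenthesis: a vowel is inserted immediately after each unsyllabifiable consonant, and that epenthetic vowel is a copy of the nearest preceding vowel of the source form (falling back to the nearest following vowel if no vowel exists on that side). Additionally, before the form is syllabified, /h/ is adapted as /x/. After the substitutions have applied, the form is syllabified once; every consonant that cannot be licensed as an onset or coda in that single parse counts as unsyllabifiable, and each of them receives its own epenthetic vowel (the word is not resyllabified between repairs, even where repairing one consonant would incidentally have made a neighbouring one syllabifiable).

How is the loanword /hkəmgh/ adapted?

xəkəmgəxə

Substitution: /h/ → /x/, giving /xkəmgx/.
Under (C)V(C), the unsyllabifiable consonants are /x/, /g/, /x/ (at most one coda consonant is licensed; onsets are limited to one consonant).
Epenthesis after each stranded consonant: /x/ → /xə/, /g/ → /gə/, /x/ → /xə/.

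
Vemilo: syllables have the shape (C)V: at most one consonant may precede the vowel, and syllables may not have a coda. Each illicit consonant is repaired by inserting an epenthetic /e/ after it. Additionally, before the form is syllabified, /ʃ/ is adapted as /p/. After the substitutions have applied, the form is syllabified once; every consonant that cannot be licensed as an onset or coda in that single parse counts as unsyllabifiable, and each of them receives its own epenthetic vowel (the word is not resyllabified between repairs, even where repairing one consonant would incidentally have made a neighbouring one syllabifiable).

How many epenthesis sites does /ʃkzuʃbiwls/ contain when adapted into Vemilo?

After substitution the input is /pkzupbiwls/.
The unsyllabifiable consonants are /p/, /k/, /p/, /w/, /l/, /s/; each receives one epenthetic vowel.

6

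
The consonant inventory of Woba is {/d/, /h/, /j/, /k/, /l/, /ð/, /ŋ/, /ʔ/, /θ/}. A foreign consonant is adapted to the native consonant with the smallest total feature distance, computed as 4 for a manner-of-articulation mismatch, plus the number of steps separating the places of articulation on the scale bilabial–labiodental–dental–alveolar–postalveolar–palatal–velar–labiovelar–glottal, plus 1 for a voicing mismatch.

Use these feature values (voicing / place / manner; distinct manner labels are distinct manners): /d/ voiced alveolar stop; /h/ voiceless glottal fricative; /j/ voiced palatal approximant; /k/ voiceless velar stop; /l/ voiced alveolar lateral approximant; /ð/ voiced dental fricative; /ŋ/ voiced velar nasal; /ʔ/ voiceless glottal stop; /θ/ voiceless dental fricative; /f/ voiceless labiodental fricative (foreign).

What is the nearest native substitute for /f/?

/θ/ is closest: same manner (fricative), place distance 1 (labiodental→dental), same voicing; total 1. Next closest is /ð/ at distance 2.

θ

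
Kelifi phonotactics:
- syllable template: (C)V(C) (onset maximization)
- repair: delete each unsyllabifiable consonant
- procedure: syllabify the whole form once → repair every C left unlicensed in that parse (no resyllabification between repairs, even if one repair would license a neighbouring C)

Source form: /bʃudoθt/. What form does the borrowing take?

The consonants /b/, /t/ cannot be parsed into a legal (C)V(C) syllable (at most one coda consonant is licensed; onsets are limited to one consonant).
Each unlicensed consonant is deleted: /b/, /t/.

ʃudoθ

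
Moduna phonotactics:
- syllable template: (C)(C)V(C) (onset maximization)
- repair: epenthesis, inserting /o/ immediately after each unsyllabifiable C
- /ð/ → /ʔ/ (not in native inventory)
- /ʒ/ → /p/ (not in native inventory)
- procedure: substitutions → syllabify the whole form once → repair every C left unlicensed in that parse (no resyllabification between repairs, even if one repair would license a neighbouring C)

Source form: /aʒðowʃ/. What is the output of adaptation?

Substitution: /ʒ/ → /p/, /ð/ → /ʔ/, giving /apʔowʃ/.
Under (C)(C)V(C), the unsyllabifiable consonants are /ʃ/ (at most one coda consonant is licensed; onsets may contain at most 2 consonants).
Inserting the epenthetic vowel yields /ʃ/ → /ʃo/.

apʔowʃo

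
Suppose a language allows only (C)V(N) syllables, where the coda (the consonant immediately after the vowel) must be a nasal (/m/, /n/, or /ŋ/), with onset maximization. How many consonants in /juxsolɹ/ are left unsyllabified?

3

Syllabifying with onset maximization leaves /x/, /l/, /ɹ/ stranded (only a nasal (/m/, /n/, or /ŋ/) is licensed in coda position; onsets are limited to one consonant).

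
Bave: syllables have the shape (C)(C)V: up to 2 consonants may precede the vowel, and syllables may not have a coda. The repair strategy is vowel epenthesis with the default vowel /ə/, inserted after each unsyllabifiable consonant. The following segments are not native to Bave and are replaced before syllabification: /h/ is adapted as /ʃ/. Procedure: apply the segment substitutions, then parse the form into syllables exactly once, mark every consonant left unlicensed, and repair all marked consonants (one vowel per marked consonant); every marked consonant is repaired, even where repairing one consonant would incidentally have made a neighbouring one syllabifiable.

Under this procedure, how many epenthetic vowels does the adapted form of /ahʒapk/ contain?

2

After substitution the input is /aʃʒapk/.
The unsyllabifiable consonants are /p/, /k/; each receives one epenthetic vowel.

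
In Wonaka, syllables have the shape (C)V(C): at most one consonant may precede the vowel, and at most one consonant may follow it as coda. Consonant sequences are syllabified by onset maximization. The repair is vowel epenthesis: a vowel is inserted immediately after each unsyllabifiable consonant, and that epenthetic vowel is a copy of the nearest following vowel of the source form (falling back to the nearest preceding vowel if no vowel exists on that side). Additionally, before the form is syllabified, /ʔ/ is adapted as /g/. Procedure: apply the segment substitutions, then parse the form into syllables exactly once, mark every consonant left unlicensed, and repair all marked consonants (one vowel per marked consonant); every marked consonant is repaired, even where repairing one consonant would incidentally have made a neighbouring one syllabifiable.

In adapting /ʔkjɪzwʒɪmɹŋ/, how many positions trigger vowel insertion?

5

After substitution the input is /gkjɪzwʒɪmɹŋ/.
The unsyllabifiable consonants are /g/, /k/, /w/, /ɹ/, /ŋ/; each receives one epenthetic vowel.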